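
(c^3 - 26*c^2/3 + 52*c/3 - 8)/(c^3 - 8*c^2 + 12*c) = (c - 2/3)/c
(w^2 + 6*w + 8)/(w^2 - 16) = (w + 2)/(w - 4)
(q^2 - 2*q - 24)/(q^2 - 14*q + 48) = (q + 4)/(q - 8)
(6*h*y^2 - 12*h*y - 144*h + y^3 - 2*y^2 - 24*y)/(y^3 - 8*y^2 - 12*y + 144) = (6*h + y)/(y - 6)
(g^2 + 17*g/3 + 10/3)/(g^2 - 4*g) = (3*g^2 + 17*g + 10)/(3*g*(g - 4))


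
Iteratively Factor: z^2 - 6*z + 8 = (z - 2)*(z - 4)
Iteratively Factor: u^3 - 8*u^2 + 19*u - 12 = (u - 4)*(u^2 - 4*u + 3) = (u - 4)*(u - 1)*(u - 3)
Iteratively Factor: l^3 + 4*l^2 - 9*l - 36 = (l + 3)*(l^2 + l - 12) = (l - 3)*(l + 3)*(l + 4)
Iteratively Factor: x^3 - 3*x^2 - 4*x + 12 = (x - 3)*(x^2 - 4) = (x - 3)*(x + 2)*(x - 2)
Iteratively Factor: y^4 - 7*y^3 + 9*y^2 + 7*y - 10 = (y - 2)*(y^3 - 5*y^2 - y + 5) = (y - 2)*(y + 1)*(y^2 - 6*y + 5) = (y - 5)*(y - 2)*(y + 1)*(y - 1)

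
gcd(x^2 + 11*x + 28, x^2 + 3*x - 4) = x + 4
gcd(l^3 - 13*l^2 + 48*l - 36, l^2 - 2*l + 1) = l - 1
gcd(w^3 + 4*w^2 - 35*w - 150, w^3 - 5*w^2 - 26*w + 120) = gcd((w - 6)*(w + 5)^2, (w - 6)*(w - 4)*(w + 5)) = w^2 - w - 30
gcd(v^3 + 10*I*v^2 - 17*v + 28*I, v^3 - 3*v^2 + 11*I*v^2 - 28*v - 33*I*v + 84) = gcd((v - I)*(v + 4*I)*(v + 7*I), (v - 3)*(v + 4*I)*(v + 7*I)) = v^2 + 11*I*v - 28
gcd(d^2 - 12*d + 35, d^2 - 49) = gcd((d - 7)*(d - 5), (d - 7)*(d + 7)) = d - 7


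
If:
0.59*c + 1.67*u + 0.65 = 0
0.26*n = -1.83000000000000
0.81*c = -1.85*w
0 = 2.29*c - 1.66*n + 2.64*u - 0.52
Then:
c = -7.47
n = -7.04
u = 2.25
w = 3.27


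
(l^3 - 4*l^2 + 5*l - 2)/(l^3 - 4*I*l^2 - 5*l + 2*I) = (l^3 - 4*l^2 + 5*l - 2)/(l^3 - 4*I*l^2 - 5*l + 2*I)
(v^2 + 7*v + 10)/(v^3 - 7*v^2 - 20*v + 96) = (v^2 + 7*v + 10)/(v^3 - 7*v^2 - 20*v + 96)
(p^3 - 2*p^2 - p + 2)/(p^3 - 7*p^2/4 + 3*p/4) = 4*(p^2 - p - 2)/(p*(4*p - 3))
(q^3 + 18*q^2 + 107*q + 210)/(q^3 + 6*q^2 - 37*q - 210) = (q + 6)/(q - 6)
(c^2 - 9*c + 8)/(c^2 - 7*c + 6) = (c - 8)/(c - 6)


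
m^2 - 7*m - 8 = (m - 8)*(m + 1)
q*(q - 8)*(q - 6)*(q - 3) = q^4 - 17*q^3 + 90*q^2 - 144*q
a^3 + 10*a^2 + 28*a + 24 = (a + 2)^2*(a + 6)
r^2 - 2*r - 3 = (r - 3)*(r + 1)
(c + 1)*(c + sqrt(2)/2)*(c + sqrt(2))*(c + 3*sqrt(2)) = c^4 + c^3 + 9*sqrt(2)*c^3/2 + 9*sqrt(2)*c^2/2 + 10*c^2 + 3*sqrt(2)*c + 10*c + 3*sqrt(2)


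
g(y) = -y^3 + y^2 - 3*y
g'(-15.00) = -708.00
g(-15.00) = 3645.00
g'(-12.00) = -459.00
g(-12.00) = 1908.00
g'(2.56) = -17.54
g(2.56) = -17.90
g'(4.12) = -45.68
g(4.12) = -65.32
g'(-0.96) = -7.68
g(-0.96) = 4.69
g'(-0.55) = -5.01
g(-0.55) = 2.12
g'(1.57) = -7.25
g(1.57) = -6.11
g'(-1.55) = -13.31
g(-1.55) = 10.78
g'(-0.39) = -4.24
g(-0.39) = 1.38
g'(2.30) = -14.27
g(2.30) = -13.78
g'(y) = -3*y^2 + 2*y - 3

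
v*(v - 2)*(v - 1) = v^3 - 3*v^2 + 2*v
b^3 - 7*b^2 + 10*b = b*(b - 5)*(b - 2)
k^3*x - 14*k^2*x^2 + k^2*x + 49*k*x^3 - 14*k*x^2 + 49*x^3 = (k - 7*x)^2*(k*x + x)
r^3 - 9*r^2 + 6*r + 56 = (r - 7)*(r - 4)*(r + 2)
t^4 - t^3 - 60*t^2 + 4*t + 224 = (t - 8)*(t - 2)*(t + 2)*(t + 7)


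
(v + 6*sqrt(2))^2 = v^2 + 12*sqrt(2)*v + 72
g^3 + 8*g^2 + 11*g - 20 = (g - 1)*(g + 4)*(g + 5)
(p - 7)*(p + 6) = p^2 - p - 42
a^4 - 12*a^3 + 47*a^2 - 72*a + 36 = (a - 6)*(a - 3)*(a - 2)*(a - 1)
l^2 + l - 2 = (l - 1)*(l + 2)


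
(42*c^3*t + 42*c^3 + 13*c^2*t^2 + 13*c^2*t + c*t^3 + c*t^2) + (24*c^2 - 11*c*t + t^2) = 42*c^3*t + 42*c^3 + 13*c^2*t^2 + 13*c^2*t + 24*c^2 + c*t^3 + c*t^2 - 11*c*t + t^2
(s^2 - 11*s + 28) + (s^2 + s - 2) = 2*s^2 - 10*s + 26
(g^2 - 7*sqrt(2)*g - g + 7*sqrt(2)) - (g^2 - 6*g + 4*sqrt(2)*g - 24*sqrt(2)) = -11*sqrt(2)*g + 5*g + 31*sqrt(2)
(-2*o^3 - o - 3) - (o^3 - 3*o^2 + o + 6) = -3*o^3 + 3*o^2 - 2*o - 9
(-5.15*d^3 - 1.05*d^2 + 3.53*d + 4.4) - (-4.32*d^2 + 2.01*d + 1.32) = -5.15*d^3 + 3.27*d^2 + 1.52*d + 3.08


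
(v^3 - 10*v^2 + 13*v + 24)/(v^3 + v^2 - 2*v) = (v^3 - 10*v^2 + 13*v + 24)/(v*(v^2 + v - 2))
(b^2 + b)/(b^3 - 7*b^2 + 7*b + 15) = b/(b^2 - 8*b + 15)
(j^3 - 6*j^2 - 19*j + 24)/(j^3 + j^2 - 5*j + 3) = (j - 8)/(j - 1)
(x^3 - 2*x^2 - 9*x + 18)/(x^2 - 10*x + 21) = (x^2 + x - 6)/(x - 7)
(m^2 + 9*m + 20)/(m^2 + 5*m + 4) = (m + 5)/(m + 1)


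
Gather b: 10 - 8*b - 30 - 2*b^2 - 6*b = -2*b^2 - 14*b - 20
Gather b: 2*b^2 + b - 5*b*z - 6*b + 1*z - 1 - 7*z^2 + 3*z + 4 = 2*b^2 + b*(-5*z - 5) - 7*z^2 + 4*z + 3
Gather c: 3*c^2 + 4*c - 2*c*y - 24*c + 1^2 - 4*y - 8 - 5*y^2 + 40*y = 3*c^2 + c*(-2*y - 20) - 5*y^2 + 36*y - 7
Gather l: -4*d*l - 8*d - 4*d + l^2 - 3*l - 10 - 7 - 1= -12*d + l^2 + l*(-4*d - 3) - 18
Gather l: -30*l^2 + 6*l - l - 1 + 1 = -30*l^2 + 5*l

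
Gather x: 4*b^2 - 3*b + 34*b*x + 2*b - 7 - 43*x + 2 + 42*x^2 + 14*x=4*b^2 - b + 42*x^2 + x*(34*b - 29) - 5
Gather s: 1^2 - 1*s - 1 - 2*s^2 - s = -2*s^2 - 2*s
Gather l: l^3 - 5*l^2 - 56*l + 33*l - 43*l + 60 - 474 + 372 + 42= l^3 - 5*l^2 - 66*l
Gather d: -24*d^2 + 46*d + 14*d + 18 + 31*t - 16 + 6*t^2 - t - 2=-24*d^2 + 60*d + 6*t^2 + 30*t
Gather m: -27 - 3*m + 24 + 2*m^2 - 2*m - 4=2*m^2 - 5*m - 7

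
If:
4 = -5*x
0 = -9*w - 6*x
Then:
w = 8/15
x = -4/5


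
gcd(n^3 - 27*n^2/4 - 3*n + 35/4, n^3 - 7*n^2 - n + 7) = n^2 - 8*n + 7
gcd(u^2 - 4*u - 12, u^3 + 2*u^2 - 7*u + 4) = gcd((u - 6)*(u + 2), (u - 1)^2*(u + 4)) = 1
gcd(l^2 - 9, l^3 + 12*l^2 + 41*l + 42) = l + 3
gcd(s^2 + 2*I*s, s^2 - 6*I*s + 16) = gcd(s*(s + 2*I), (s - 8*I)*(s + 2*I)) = s + 2*I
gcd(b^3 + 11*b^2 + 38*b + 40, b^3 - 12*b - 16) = b + 2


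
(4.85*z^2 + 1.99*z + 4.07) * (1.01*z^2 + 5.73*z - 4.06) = 4.8985*z^4 + 29.8004*z^3 - 4.17759999999999*z^2 + 15.2417*z - 16.5242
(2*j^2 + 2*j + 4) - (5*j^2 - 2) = -3*j^2 + 2*j + 6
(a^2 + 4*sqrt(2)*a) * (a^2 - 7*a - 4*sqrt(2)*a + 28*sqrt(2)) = a^4 - 7*a^3 - 32*a^2 + 224*a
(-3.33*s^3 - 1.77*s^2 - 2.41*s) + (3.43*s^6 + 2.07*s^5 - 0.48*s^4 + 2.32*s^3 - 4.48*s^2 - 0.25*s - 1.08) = 3.43*s^6 + 2.07*s^5 - 0.48*s^4 - 1.01*s^3 - 6.25*s^2 - 2.66*s - 1.08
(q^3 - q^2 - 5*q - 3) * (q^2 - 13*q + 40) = q^5 - 14*q^4 + 48*q^3 + 22*q^2 - 161*q - 120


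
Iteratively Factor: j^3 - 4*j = (j - 2)*(j^2 + 2*j) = j*(j - 2)*(j + 2)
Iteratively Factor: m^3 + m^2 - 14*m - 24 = (m + 2)*(m^2 - m - 12) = (m + 2)*(m + 3)*(m - 4)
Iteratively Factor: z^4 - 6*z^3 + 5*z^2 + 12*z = (z - 3)*(z^3 - 3*z^2 - 4*z) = z*(z - 3)*(z^2 - 3*z - 4) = z*(z - 4)*(z - 3)*(z + 1)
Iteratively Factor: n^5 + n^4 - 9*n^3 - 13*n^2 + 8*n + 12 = (n + 1)*(n^4 - 9*n^2 - 4*n + 12) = (n - 3)*(n + 1)*(n^3 + 3*n^2 - 4) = (n - 3)*(n - 1)*(n + 1)*(n^2 + 4*n + 4) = (n - 3)*(n - 1)*(n + 1)*(n + 2)*(n + 2)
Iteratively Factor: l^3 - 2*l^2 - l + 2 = (l - 2)*(l^2 - 1) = (l - 2)*(l + 1)*(l - 1)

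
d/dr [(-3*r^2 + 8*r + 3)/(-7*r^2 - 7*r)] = (11*r^2 + 6*r + 3)/(7*r^2*(r^2 + 2*r + 1))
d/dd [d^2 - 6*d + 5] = 2*d - 6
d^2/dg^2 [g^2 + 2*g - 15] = 2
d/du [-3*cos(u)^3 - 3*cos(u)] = 3*(3*cos(u)^2 + 1)*sin(u)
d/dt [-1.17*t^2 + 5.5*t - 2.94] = 5.5 - 2.34*t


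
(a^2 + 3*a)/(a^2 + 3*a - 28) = a*(a + 3)/(a^2 + 3*a - 28)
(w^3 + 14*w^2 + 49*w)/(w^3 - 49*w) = (w + 7)/(w - 7)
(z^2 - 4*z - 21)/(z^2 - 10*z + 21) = (z + 3)/(z - 3)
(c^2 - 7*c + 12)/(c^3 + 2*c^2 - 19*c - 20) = (c - 3)/(c^2 + 6*c + 5)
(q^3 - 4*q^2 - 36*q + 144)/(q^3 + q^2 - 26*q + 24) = (q - 6)/(q - 1)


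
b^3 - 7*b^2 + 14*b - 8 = (b - 4)*(b - 2)*(b - 1)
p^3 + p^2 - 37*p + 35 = (p - 5)*(p - 1)*(p + 7)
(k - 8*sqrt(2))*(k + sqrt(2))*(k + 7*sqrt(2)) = k^3 - 114*k - 112*sqrt(2)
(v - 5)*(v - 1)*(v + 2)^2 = v^4 - 2*v^3 - 15*v^2 - 4*v + 20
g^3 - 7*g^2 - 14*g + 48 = (g - 8)*(g - 2)*(g + 3)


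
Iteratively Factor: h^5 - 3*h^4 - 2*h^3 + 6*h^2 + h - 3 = (h - 3)*(h^4 - 2*h^2 + 1) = (h - 3)*(h - 1)*(h^3 + h^2 - h - 1) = (h - 3)*(h - 1)*(h + 1)*(h^2 - 1) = (h - 3)*(h - 1)*(h + 1)^2*(h - 1)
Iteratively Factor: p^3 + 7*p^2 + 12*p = (p + 4)*(p^2 + 3*p) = p*(p + 4)*(p + 3)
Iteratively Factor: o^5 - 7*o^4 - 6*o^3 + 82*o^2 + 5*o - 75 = (o + 1)*(o^4 - 8*o^3 + 2*o^2 + 80*o - 75) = (o + 1)*(o + 3)*(o^3 - 11*o^2 + 35*o - 25) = (o - 5)*(o + 1)*(o + 3)*(o^2 - 6*o + 5) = (o - 5)^2*(o + 1)*(o + 3)*(o - 1)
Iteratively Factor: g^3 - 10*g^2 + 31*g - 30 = (g - 3)*(g^2 - 7*g + 10) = (g - 3)*(g - 2)*(g - 5)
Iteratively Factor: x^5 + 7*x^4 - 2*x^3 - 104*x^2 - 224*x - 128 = (x + 4)*(x^4 + 3*x^3 - 14*x^2 - 48*x - 32) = (x + 1)*(x + 4)*(x^3 + 2*x^2 - 16*x - 32) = (x - 4)*(x + 1)*(x + 4)*(x^2 + 6*x + 8) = (x - 4)*(x + 1)*(x + 2)*(x + 4)*(x + 4)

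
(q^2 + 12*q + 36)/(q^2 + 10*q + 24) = (q + 6)/(q + 4)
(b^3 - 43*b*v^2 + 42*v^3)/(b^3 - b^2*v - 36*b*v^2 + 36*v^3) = (b + 7*v)/(b + 6*v)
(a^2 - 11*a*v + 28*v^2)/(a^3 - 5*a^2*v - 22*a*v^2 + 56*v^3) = (-a + 4*v)/(-a^2 - 2*a*v + 8*v^2)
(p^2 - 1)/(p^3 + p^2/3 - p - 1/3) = 3/(3*p + 1)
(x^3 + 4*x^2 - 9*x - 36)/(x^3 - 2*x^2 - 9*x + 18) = (x + 4)/(x - 2)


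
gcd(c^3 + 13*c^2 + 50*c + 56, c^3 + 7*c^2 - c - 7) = c + 7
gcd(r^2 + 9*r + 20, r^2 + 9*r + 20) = r^2 + 9*r + 20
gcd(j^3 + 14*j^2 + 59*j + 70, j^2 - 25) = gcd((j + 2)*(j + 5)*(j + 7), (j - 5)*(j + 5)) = j + 5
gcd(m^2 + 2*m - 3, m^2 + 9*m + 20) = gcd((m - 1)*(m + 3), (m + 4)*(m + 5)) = 1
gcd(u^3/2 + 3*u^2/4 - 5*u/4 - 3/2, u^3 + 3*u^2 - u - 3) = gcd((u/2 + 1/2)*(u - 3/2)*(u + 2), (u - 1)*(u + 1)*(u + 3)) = u + 1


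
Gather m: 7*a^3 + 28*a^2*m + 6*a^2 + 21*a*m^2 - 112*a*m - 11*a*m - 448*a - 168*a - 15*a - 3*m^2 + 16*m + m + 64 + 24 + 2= 7*a^3 + 6*a^2 - 631*a + m^2*(21*a - 3) + m*(28*a^2 - 123*a + 17) + 90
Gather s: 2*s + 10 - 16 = 2*s - 6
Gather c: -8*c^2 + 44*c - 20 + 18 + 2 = -8*c^2 + 44*c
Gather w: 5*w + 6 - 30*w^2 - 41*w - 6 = -30*w^2 - 36*w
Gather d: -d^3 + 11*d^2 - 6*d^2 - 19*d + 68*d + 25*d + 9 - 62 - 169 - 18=-d^3 + 5*d^2 + 74*d - 240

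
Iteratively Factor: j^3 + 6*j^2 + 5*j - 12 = (j + 4)*(j^2 + 2*j - 3) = (j - 1)*(j + 4)*(j + 3)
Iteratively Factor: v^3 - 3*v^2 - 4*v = (v - 4)*(v^2 + v) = (v - 4)*(v + 1)*(v)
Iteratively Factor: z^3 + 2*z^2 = (z)*(z^2 + 2*z) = z*(z + 2)*(z)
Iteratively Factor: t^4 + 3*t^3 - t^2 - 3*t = (t)*(t^3 + 3*t^2 - t - 3) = t*(t + 3)*(t^2 - 1) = t*(t - 1)*(t + 3)*(t + 1)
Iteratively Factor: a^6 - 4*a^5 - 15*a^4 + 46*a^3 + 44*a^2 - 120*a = (a - 2)*(a^5 - 2*a^4 - 19*a^3 + 8*a^2 + 60*a) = a*(a - 2)*(a^4 - 2*a^3 - 19*a^2 + 8*a + 60) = a*(a - 2)*(a + 2)*(a^3 - 4*a^2 - 11*a + 30) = a*(a - 2)*(a + 2)*(a + 3)*(a^2 - 7*a + 10) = a*(a - 2)^2*(a + 2)*(a + 3)*(a - 5)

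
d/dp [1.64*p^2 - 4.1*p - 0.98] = 3.28*p - 4.1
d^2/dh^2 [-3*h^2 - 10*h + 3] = -6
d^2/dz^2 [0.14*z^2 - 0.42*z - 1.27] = 0.280000000000000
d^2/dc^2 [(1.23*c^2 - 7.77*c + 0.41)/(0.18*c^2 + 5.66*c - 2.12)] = (-3.009744*c^3 + 2.895912*c^2 - 15.283944*c - 148.82924)/(0.005832*c^6 + 0.550152*c^5 + 17.09316*c^4 + 168.36236*c^3 - 201.31944*c^2 + 76.314912*c - 9.528128)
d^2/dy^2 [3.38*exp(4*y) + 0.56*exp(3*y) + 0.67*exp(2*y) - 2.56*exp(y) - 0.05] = (54.08*exp(3*y) + 5.04*exp(2*y) + 2.68*exp(y) - 2.56)*exp(y)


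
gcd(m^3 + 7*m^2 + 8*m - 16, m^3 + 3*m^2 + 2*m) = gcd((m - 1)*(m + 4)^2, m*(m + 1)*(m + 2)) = 1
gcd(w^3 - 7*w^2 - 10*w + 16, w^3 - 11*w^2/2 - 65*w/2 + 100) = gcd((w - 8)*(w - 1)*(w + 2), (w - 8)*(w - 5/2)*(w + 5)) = w - 8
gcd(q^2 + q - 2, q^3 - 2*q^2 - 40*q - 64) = q + 2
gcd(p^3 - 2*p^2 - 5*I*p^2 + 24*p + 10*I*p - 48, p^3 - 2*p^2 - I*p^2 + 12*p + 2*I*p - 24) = p^2 + p*(-2 + 3*I) - 6*I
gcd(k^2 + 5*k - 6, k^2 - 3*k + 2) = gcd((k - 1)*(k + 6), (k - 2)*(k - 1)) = k - 1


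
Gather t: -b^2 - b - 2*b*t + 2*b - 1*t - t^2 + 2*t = -b^2 + b - t^2 + t*(1 - 2*b)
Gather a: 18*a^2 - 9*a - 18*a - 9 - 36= 18*a^2 - 27*a - 45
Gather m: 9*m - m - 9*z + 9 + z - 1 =8*m - 8*z + 8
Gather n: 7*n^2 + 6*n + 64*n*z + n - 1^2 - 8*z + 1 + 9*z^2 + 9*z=7*n^2 + n*(64*z + 7) + 9*z^2 + z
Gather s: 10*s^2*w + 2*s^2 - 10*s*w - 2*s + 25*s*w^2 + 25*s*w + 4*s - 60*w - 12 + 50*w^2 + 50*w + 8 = s^2*(10*w + 2) + s*(25*w^2 + 15*w + 2) + 50*w^2 - 10*w - 4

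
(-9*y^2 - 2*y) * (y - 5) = -9*y^3 + 43*y^2 + 10*y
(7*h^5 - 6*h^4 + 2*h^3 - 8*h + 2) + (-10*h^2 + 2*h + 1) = 7*h^5 - 6*h^4 + 2*h^3 - 10*h^2 - 6*h + 3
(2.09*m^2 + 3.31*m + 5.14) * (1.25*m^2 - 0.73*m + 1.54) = 2.6125*m^4 + 2.6118*m^3 + 7.2273*m^2 + 1.3452*m + 7.9156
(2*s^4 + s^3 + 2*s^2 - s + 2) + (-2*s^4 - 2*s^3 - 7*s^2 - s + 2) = -s^3 - 5*s^2 - 2*s + 4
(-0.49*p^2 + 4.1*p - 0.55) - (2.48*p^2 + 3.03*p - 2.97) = -2.97*p^2 + 1.07*p + 2.42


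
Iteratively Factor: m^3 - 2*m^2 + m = (m)*(m^2 - 2*m + 1) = m*(m - 1)*(m - 1)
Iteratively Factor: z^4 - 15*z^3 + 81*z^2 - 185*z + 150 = (z - 3)*(z^3 - 12*z^2 + 45*z - 50) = (z - 3)*(z - 2)*(z^2 - 10*z + 25) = (z - 5)*(z - 3)*(z - 2)*(z - 5)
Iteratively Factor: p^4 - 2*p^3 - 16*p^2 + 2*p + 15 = (p - 5)*(p^3 + 3*p^2 - p - 3) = (p - 5)*(p + 3)*(p^2 - 1) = (p - 5)*(p - 1)*(p + 3)*(p + 1)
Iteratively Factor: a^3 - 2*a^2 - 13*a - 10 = (a - 5)*(a^2 + 3*a + 2) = (a - 5)*(a + 2)*(a + 1)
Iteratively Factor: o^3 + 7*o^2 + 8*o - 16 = (o + 4)*(o^2 + 3*o - 4) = (o + 4)^2*(o - 1)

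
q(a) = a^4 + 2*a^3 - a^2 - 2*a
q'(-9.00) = -2414.00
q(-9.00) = 5040.00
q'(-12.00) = -6026.00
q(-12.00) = 17160.00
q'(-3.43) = -85.97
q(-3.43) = 52.80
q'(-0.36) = -0.69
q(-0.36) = 0.51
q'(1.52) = 22.87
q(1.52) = 7.01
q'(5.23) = 723.88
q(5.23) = 996.48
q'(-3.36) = -79.27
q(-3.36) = 47.02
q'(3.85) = 307.50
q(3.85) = 311.32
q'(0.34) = -1.83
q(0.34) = -0.70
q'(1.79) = 36.59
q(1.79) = 14.95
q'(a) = 4*a^3 + 6*a^2 - 2*a - 2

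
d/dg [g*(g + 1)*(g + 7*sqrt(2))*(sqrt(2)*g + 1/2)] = 4*sqrt(2)*g^3 + 3*sqrt(2)*g^2 + 87*g^2/2 + 7*sqrt(2)*g + 29*g + 7*sqrt(2)/2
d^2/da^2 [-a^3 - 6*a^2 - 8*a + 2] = -6*a - 12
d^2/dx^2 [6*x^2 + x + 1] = 12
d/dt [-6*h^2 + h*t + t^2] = h + 2*t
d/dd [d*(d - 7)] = 2*d - 7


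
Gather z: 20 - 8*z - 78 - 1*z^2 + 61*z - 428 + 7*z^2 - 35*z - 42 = 6*z^2 + 18*z - 528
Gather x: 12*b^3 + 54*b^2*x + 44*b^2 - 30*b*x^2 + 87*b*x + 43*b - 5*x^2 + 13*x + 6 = 12*b^3 + 44*b^2 + 43*b + x^2*(-30*b - 5) + x*(54*b^2 + 87*b + 13) + 6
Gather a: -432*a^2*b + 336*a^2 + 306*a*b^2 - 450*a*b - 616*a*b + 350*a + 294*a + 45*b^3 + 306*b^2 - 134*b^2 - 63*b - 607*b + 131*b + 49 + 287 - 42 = a^2*(336 - 432*b) + a*(306*b^2 - 1066*b + 644) + 45*b^3 + 172*b^2 - 539*b + 294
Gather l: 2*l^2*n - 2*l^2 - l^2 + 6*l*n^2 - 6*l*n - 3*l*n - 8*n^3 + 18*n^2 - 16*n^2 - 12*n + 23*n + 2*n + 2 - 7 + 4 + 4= l^2*(2*n - 3) + l*(6*n^2 - 9*n) - 8*n^3 + 2*n^2 + 13*n + 3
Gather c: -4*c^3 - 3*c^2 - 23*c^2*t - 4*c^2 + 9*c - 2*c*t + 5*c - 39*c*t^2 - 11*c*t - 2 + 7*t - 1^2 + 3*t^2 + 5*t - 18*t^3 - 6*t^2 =-4*c^3 + c^2*(-23*t - 7) + c*(-39*t^2 - 13*t + 14) - 18*t^3 - 3*t^2 + 12*t - 3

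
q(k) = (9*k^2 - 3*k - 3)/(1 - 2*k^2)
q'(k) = 4*k*(9*k^2 - 3*k - 3)/(1 - 2*k^2)^2 + (18*k - 3)/(1 - 2*k^2) = 3*(-2*k^2 + 2*k - 1)/(4*k^4 - 4*k^2 + 1)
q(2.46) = -3.97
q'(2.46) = -0.20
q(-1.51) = -6.19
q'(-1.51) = -2.03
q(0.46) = -4.29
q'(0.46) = -4.54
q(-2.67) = -5.22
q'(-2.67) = -0.35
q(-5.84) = -4.78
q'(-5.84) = -0.05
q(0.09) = -3.25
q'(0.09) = -2.59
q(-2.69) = -5.21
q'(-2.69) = -0.34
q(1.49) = -3.64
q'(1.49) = -0.62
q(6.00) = -4.27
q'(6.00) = -0.04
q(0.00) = -3.00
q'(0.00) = -3.00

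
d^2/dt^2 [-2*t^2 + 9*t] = -4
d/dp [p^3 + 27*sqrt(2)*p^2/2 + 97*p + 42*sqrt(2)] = 3*p^2 + 27*sqrt(2)*p + 97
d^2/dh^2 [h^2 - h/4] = 2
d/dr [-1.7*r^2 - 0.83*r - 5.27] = -3.4*r - 0.83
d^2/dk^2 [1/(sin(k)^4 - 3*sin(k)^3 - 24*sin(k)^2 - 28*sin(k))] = (-16*sin(k)^3 + 133*sin(k)^2 - 241*sin(k) - 478 + 80/sin(k) + 616/sin(k)^2 + 392/sin(k)^3)/((sin(k) - 7)^3*(sin(k) + 2)^4)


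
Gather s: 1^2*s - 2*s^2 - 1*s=-2*s^2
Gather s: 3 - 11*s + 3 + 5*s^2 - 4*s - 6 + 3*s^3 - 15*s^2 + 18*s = 3*s^3 - 10*s^2 + 3*s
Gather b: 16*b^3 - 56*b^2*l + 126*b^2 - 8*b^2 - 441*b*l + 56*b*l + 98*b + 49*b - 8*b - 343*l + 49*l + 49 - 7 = 16*b^3 + b^2*(118 - 56*l) + b*(139 - 385*l) - 294*l + 42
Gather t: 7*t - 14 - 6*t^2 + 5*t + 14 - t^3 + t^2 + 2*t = -t^3 - 5*t^2 + 14*t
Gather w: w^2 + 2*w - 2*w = w^2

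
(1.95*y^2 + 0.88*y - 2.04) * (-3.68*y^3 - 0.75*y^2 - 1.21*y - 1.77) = -7.176*y^5 - 4.7009*y^4 + 4.4877*y^3 - 2.9863*y^2 + 0.9108*y + 3.6108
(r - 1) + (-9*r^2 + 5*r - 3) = -9*r^2 + 6*r - 4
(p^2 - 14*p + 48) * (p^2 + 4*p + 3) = p^4 - 10*p^3 - 5*p^2 + 150*p + 144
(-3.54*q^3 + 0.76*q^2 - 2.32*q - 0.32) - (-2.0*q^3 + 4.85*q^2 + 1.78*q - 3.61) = -1.54*q^3 - 4.09*q^2 - 4.1*q + 3.29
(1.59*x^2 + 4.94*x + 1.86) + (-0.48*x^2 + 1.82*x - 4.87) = 1.11*x^2 + 6.76*x - 3.01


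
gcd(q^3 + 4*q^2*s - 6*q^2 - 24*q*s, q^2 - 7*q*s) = q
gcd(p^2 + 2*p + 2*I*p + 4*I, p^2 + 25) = 1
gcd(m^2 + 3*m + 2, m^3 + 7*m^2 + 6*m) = m + 1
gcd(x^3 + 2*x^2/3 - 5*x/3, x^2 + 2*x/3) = x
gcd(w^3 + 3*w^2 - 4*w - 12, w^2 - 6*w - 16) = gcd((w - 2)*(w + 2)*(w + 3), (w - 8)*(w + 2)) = w + 2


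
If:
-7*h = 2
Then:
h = -2/7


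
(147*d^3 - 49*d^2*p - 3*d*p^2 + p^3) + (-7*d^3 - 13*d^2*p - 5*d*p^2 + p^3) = 140*d^3 - 62*d^2*p - 8*d*p^2 + 2*p^3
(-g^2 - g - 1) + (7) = -g^2 - g + 6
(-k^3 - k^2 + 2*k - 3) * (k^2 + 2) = -k^5 - k^4 - 5*k^2 + 4*k - 6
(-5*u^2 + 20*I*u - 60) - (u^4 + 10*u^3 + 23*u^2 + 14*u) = -u^4 - 10*u^3 - 28*u^2 - 14*u + 20*I*u - 60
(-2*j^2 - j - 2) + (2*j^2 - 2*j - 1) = -3*j - 3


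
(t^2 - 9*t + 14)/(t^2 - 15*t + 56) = (t - 2)/(t - 8)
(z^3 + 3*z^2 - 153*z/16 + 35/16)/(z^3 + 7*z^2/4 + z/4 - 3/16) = (4*z^2 + 13*z - 35)/(4*z^2 + 8*z + 3)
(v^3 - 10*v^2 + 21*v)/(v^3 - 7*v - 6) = v*(v - 7)/(v^2 + 3*v + 2)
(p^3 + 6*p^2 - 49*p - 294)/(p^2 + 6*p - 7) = (p^2 - p - 42)/(p - 1)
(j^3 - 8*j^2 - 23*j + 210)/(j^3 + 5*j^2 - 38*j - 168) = (j^2 - 2*j - 35)/(j^2 + 11*j + 28)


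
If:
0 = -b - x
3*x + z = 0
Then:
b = z/3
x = -z/3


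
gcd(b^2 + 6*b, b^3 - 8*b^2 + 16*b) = b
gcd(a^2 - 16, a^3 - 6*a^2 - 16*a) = 1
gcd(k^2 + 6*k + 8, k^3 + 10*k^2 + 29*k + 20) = k + 4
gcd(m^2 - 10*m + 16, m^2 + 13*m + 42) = 1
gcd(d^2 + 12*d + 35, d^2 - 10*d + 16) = 1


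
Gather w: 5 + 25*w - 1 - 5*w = 20*w + 4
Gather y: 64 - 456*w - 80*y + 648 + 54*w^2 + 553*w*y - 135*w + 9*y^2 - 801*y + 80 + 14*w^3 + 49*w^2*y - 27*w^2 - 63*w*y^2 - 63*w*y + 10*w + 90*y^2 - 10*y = 14*w^3 + 27*w^2 - 581*w + y^2*(99 - 63*w) + y*(49*w^2 + 490*w - 891) + 792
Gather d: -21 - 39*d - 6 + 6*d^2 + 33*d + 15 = 6*d^2 - 6*d - 12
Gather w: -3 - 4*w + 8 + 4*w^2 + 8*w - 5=4*w^2 + 4*w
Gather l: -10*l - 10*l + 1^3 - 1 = -20*l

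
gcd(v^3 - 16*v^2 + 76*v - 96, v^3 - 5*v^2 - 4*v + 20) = v - 2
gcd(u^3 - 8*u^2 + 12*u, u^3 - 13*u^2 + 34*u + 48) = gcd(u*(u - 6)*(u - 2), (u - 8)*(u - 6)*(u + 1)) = u - 6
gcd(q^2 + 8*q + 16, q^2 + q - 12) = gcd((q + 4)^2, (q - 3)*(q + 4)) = q + 4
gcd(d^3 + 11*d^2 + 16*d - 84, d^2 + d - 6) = d - 2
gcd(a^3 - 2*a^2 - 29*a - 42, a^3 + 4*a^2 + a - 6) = a^2 + 5*a + 6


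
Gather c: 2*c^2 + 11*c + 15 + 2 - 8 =2*c^2 + 11*c + 9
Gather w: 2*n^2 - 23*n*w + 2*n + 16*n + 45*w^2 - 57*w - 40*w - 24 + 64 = 2*n^2 + 18*n + 45*w^2 + w*(-23*n - 97) + 40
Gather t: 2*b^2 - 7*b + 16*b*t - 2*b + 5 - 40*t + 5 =2*b^2 - 9*b + t*(16*b - 40) + 10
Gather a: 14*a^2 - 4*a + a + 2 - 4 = 14*a^2 - 3*a - 2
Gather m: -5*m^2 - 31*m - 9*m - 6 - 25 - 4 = -5*m^2 - 40*m - 35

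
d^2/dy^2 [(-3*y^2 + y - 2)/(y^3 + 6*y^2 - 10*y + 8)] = 2*(-3*y^6 + 3*y^5 - 84*y^4 - 62*y^3 + 228*y^2 + 264*y - 216)/(y^9 + 18*y^8 + 78*y^7 - 120*y^6 - 492*y^5 + 2184*y^4 - 3688*y^3 + 3552*y^2 - 1920*y + 512)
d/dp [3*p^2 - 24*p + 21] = 6*p - 24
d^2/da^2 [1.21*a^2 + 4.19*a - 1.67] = 2.42000000000000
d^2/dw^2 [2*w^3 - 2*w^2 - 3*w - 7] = 12*w - 4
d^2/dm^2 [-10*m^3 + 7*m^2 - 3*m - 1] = 14 - 60*m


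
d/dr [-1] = 0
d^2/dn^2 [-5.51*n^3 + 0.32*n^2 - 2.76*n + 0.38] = 0.64 - 33.06*n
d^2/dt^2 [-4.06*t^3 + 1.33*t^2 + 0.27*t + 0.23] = 2.66 - 24.36*t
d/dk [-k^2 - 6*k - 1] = -2*k - 6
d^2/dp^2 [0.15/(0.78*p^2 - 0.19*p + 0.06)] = (-0.18252*p^2 + 0.04446*p + 0.15*(1.56*p - 0.19)*(3.12*p - 0.38) - 0.01404)/(0.78*p^2 - 0.19*p + 0.06)^3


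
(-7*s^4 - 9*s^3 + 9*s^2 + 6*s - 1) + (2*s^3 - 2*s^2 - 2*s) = -7*s^4 - 7*s^3 + 7*s^2 + 4*s - 1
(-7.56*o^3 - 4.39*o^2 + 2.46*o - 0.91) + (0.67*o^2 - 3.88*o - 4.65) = -7.56*o^3 - 3.72*o^2 - 1.42*o - 5.56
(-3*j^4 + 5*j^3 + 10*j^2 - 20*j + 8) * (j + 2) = -3*j^5 - j^4 + 20*j^3 - 32*j + 16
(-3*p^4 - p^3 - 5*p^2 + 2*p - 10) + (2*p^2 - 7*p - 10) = -3*p^4 - p^3 - 3*p^2 - 5*p - 20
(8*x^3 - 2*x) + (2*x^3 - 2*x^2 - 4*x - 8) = 10*x^3 - 2*x^2 - 6*x - 8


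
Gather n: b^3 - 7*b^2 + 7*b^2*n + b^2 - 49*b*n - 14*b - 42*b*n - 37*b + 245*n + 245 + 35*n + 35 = b^3 - 6*b^2 - 51*b + n*(7*b^2 - 91*b + 280) + 280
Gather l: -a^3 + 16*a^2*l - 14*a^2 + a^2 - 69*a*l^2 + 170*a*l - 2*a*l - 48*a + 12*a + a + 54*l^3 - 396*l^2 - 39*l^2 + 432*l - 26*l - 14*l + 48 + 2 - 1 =-a^3 - 13*a^2 - 35*a + 54*l^3 + l^2*(-69*a - 435) + l*(16*a^2 + 168*a + 392) + 49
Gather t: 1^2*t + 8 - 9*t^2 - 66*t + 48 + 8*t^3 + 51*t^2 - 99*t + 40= 8*t^3 + 42*t^2 - 164*t + 96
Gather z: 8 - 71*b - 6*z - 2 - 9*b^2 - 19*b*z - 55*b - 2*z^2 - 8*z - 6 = -9*b^2 - 126*b - 2*z^2 + z*(-19*b - 14)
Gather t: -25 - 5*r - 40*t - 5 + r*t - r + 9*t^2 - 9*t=-6*r + 9*t^2 + t*(r - 49) - 30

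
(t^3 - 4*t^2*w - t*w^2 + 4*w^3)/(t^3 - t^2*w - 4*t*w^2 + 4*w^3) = (t^2 - 3*t*w - 4*w^2)/(t^2 - 4*w^2)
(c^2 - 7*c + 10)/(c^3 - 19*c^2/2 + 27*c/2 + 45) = 2*(c - 2)/(2*c^2 - 9*c - 18)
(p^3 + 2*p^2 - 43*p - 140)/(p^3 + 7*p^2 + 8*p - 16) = (p^2 - 2*p - 35)/(p^2 + 3*p - 4)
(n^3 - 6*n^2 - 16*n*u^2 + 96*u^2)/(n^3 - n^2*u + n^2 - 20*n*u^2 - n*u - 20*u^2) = (-n^2 + 4*n*u + 6*n - 24*u)/(-n^2 + 5*n*u - n + 5*u)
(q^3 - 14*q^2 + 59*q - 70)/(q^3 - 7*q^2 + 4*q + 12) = (q^2 - 12*q + 35)/(q^2 - 5*q - 6)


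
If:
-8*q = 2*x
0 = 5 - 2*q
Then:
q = 5/2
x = -10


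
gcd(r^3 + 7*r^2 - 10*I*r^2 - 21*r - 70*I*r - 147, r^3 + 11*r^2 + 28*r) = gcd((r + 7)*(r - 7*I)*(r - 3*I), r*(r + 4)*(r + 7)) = r + 7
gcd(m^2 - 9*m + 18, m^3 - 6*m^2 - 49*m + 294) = m - 6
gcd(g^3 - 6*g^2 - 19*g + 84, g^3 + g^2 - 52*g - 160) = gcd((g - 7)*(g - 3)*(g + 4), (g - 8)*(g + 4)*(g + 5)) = g + 4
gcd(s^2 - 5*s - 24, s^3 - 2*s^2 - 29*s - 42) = s + 3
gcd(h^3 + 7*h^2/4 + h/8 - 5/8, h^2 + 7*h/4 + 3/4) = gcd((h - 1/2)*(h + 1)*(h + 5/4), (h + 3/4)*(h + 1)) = h + 1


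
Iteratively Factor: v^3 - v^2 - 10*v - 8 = (v - 4)*(v^2 + 3*v + 2) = (v - 4)*(v + 1)*(v + 2)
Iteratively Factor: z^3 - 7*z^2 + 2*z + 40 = (z + 2)*(z^2 - 9*z + 20) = (z - 4)*(z + 2)*(z - 5)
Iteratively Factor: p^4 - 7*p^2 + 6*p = (p - 1)*(p^3 + p^2 - 6*p) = (p - 1)*(p + 3)*(p^2 - 2*p) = p*(p - 1)*(p + 3)*(p - 2)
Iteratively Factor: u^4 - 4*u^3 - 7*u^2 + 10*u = (u - 5)*(u^3 + u^2 - 2*u) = (u - 5)*(u + 2)*(u^2 - u) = (u - 5)*(u - 1)*(u + 2)*(u)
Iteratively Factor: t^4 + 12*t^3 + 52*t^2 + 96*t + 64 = (t + 4)*(t^3 + 8*t^2 + 20*t + 16) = (t + 4)^2*(t^2 + 4*t + 4) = (t + 2)*(t + 4)^2*(t + 2)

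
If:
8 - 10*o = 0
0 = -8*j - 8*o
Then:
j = -4/5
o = 4/5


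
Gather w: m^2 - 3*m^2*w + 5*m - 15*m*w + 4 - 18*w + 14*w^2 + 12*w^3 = m^2 + 5*m + 12*w^3 + 14*w^2 + w*(-3*m^2 - 15*m - 18) + 4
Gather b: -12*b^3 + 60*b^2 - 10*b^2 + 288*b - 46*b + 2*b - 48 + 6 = -12*b^3 + 50*b^2 + 244*b - 42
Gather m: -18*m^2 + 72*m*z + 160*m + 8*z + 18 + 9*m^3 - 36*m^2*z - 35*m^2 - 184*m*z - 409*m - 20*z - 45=9*m^3 + m^2*(-36*z - 53) + m*(-112*z - 249) - 12*z - 27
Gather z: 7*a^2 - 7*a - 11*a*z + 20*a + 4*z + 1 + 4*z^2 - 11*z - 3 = 7*a^2 + 13*a + 4*z^2 + z*(-11*a - 7) - 2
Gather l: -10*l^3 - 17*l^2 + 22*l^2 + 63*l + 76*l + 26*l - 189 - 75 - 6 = -10*l^3 + 5*l^2 + 165*l - 270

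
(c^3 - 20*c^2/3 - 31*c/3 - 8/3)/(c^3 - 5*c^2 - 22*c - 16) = (c + 1/3)/(c + 2)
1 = 1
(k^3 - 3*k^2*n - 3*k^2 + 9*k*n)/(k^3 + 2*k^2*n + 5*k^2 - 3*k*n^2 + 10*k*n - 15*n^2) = k*(k^2 - 3*k*n - 3*k + 9*n)/(k^3 + 2*k^2*n + 5*k^2 - 3*k*n^2 + 10*k*n - 15*n^2)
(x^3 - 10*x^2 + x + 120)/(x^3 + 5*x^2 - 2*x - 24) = (x^2 - 13*x + 40)/(x^2 + 2*x - 8)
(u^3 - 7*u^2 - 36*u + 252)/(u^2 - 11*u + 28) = (u^2 - 36)/(u - 4)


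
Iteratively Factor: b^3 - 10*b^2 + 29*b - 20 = (b - 5)*(b^2 - 5*b + 4) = (b - 5)*(b - 4)*(b - 1)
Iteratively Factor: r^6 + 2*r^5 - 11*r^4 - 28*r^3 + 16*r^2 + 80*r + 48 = (r + 2)*(r^5 - 11*r^3 - 6*r^2 + 28*r + 24) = (r + 2)^2*(r^4 - 2*r^3 - 7*r^2 + 8*r + 12) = (r + 1)*(r + 2)^2*(r^3 - 3*r^2 - 4*r + 12) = (r - 2)*(r + 1)*(r + 2)^2*(r^2 - r - 6) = (r - 2)*(r + 1)*(r + 2)^3*(r - 3)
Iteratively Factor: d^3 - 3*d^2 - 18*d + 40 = (d - 5)*(d^2 + 2*d - 8) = (d - 5)*(d + 4)*(d - 2)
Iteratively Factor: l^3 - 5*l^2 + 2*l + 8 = (l + 1)*(l^2 - 6*l + 8) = (l - 2)*(l + 1)*(l - 4)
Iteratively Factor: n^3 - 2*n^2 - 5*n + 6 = (n + 2)*(n^2 - 4*n + 3) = (n - 3)*(n + 2)*(n - 1)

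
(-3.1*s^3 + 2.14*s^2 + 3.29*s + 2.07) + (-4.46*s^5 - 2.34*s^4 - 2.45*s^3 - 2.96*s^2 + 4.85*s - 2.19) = -4.46*s^5 - 2.34*s^4 - 5.55*s^3 - 0.82*s^2 + 8.14*s - 0.12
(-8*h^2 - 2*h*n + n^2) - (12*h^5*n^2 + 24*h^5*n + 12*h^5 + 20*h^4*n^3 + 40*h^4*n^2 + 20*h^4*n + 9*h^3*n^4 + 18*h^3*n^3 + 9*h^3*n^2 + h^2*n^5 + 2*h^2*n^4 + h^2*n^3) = -12*h^5*n^2 - 24*h^5*n - 12*h^5 - 20*h^4*n^3 - 40*h^4*n^2 - 20*h^4*n - 9*h^3*n^4 - 18*h^3*n^3 - 9*h^3*n^2 - h^2*n^5 - 2*h^2*n^4 - h^2*n^3 - 8*h^2 - 2*h*n + n^2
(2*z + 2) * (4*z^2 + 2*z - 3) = 8*z^3 + 12*z^2 - 2*z - 6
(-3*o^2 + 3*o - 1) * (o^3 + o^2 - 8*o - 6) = -3*o^5 + 26*o^3 - 7*o^2 - 10*o + 6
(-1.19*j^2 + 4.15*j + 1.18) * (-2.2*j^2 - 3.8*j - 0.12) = 2.618*j^4 - 4.608*j^3 - 18.2232*j^2 - 4.982*j - 0.1416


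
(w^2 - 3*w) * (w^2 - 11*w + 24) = w^4 - 14*w^3 + 57*w^2 - 72*w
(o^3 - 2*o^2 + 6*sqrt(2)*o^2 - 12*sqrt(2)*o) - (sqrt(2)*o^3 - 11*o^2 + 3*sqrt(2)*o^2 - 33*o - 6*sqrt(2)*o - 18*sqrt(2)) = -sqrt(2)*o^3 + o^3 + 3*sqrt(2)*o^2 + 9*o^2 - 6*sqrt(2)*o + 33*o + 18*sqrt(2)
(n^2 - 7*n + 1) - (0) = n^2 - 7*n + 1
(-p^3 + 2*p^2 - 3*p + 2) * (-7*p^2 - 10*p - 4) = 7*p^5 - 4*p^4 + 5*p^3 + 8*p^2 - 8*p - 8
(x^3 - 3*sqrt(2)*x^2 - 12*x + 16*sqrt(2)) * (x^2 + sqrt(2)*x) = x^5 - 2*sqrt(2)*x^4 - 18*x^3 + 4*sqrt(2)*x^2 + 32*x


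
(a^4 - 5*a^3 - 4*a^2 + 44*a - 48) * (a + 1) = a^5 - 4*a^4 - 9*a^3 + 40*a^2 - 4*a - 48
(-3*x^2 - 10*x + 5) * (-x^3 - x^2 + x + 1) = 3*x^5 + 13*x^4 + 2*x^3 - 18*x^2 - 5*x + 5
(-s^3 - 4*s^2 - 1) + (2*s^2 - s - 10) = -s^3 - 2*s^2 - s - 11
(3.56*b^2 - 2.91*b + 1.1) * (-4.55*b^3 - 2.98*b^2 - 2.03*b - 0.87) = -16.198*b^5 + 2.6317*b^4 - 3.56*b^3 - 0.4679*b^2 + 0.2987*b - 0.957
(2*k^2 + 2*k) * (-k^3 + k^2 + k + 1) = -2*k^5 + 4*k^3 + 4*k^2 + 2*k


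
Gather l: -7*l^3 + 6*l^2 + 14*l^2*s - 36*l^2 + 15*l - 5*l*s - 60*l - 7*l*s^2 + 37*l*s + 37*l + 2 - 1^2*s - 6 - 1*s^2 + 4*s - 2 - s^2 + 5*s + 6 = -7*l^3 + l^2*(14*s - 30) + l*(-7*s^2 + 32*s - 8) - 2*s^2 + 8*s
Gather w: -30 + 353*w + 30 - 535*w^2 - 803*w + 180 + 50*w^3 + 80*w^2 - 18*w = 50*w^3 - 455*w^2 - 468*w + 180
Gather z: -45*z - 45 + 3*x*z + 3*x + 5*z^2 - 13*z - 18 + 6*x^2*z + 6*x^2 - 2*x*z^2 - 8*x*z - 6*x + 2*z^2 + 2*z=6*x^2 - 3*x + z^2*(7 - 2*x) + z*(6*x^2 - 5*x - 56) - 63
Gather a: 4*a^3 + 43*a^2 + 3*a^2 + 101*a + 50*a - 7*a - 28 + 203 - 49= 4*a^3 + 46*a^2 + 144*a + 126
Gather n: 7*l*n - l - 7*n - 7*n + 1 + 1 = -l + n*(7*l - 14) + 2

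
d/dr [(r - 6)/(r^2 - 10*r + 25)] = (7 - r)/(r^3 - 15*r^2 + 75*r - 125)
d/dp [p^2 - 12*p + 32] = 2*p - 12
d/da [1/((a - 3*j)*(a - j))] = ((-a + j)*(a - 3*j)^2 + (-a + 3*j)*(a - j)^2)/((a - 3*j)^3*(a - j)^3)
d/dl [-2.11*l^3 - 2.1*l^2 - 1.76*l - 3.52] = -6.33*l^2 - 4.2*l - 1.76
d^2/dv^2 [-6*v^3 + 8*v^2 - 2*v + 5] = 16 - 36*v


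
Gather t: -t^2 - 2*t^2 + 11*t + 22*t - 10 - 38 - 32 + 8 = -3*t^2 + 33*t - 72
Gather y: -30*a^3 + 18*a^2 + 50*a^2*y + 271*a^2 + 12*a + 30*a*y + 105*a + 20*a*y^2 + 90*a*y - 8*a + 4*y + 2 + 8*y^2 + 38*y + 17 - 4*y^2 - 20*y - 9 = -30*a^3 + 289*a^2 + 109*a + y^2*(20*a + 4) + y*(50*a^2 + 120*a + 22) + 10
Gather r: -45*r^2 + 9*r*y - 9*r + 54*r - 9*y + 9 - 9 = -45*r^2 + r*(9*y + 45) - 9*y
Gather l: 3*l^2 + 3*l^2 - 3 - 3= 6*l^2 - 6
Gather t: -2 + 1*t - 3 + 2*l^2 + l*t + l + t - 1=2*l^2 + l + t*(l + 2) - 6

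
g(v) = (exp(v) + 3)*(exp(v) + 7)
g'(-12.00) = 0.00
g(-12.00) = 21.00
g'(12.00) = 52979871807.60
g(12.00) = 26490749698.76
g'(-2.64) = 0.72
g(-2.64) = 21.72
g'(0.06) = 12.87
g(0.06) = 32.75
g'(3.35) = 1909.84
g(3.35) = 1118.43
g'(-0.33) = 8.22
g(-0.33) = 28.71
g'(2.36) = 330.25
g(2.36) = 239.08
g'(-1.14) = 3.40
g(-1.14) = 24.30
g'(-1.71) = 1.87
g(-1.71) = 22.84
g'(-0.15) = 10.09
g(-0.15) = 30.35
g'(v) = (exp(v) + 3)*exp(v) + (exp(v) + 7)*exp(v) = 2*(exp(v) + 5)*exp(v)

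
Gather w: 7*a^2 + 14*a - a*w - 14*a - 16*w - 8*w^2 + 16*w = 7*a^2 - a*w - 8*w^2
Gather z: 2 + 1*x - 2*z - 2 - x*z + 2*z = -x*z + x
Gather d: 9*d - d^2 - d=-d^2 + 8*d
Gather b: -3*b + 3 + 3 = 6 - 3*b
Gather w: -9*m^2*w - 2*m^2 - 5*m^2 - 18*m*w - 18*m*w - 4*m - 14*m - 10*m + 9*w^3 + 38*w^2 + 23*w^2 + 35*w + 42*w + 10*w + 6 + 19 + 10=-7*m^2 - 28*m + 9*w^3 + 61*w^2 + w*(-9*m^2 - 36*m + 87) + 35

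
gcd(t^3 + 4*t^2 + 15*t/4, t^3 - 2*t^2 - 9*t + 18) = 1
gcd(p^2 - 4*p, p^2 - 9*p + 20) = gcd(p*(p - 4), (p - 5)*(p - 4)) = p - 4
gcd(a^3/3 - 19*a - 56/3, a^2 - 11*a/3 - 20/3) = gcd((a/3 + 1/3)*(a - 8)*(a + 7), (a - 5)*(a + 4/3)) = 1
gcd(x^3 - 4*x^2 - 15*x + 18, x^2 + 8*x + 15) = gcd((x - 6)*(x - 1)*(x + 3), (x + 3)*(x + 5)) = x + 3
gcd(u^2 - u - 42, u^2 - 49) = u - 7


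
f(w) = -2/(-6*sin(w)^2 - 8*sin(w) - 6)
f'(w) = -2*(12*sin(w)*cos(w) + 8*cos(w))/(-6*sin(w)^2 - 8*sin(w) - 6)^2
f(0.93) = 0.12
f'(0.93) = -0.08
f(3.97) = 0.59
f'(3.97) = -0.10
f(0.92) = 0.12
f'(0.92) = -0.08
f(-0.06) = 0.36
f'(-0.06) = -0.47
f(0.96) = 0.12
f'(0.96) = -0.07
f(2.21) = 0.12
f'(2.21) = 0.08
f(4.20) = 0.56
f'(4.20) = -0.19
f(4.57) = 0.51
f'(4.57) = -0.07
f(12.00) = 0.58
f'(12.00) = -0.22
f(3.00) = 0.28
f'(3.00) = 0.37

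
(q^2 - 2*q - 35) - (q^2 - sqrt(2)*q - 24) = -2*q + sqrt(2)*q - 11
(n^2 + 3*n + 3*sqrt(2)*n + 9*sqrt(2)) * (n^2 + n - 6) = n^4 + 4*n^3 + 3*sqrt(2)*n^3 - 3*n^2 + 12*sqrt(2)*n^2 - 18*n - 9*sqrt(2)*n - 54*sqrt(2)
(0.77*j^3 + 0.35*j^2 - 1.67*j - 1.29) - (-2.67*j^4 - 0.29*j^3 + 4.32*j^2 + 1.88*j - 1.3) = 2.67*j^4 + 1.06*j^3 - 3.97*j^2 - 3.55*j + 0.01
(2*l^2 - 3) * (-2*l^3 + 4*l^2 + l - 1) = -4*l^5 + 8*l^4 + 8*l^3 - 14*l^2 - 3*l + 3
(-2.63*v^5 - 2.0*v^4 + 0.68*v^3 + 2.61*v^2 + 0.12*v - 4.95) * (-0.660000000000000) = 1.7358*v^5 + 1.32*v^4 - 0.4488*v^3 - 1.7226*v^2 - 0.0792*v + 3.267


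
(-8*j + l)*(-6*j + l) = 48*j^2 - 14*j*l + l^2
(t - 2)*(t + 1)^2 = t^3 - 3*t - 2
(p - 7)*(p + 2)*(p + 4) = p^3 - p^2 - 34*p - 56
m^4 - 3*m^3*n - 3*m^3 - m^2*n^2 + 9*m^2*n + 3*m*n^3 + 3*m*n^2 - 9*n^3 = (m - 3)*(m - 3*n)*(m - n)*(m + n)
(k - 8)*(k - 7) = k^2 - 15*k + 56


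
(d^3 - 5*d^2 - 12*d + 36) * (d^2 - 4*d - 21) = d^5 - 9*d^4 - 13*d^3 + 189*d^2 + 108*d - 756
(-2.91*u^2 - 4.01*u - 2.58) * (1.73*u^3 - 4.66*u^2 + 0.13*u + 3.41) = -5.0343*u^5 + 6.6233*u^4 + 13.8449*u^3 + 1.5784*u^2 - 14.0095*u - 8.7978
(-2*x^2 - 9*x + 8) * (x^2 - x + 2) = -2*x^4 - 7*x^3 + 13*x^2 - 26*x + 16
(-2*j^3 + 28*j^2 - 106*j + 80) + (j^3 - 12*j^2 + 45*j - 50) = -j^3 + 16*j^2 - 61*j + 30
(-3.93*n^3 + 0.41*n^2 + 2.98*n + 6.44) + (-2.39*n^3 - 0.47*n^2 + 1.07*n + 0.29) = -6.32*n^3 - 0.06*n^2 + 4.05*n + 6.73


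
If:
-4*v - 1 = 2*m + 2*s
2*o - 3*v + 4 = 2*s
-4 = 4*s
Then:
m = 1/2 - 2*v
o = 3*v/2 - 3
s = -1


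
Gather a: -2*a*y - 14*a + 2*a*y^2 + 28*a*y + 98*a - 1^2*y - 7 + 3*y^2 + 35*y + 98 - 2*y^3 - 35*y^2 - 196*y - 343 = a*(2*y^2 + 26*y + 84) - 2*y^3 - 32*y^2 - 162*y - 252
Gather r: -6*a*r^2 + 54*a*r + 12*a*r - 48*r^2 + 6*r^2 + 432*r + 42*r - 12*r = r^2*(-6*a - 42) + r*(66*a + 462)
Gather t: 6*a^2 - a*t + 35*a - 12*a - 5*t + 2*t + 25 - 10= 6*a^2 + 23*a + t*(-a - 3) + 15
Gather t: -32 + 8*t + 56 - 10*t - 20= 4 - 2*t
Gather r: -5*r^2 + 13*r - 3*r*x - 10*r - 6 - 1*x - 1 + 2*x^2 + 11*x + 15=-5*r^2 + r*(3 - 3*x) + 2*x^2 + 10*x + 8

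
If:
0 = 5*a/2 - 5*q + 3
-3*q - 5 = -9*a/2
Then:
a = 34/15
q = 26/15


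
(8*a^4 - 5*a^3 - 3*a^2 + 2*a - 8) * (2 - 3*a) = -24*a^5 + 31*a^4 - a^3 - 12*a^2 + 28*a - 16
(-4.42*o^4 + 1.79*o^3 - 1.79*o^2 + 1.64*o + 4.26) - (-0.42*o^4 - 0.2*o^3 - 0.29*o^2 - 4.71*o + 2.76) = -4.0*o^4 + 1.99*o^3 - 1.5*o^2 + 6.35*o + 1.5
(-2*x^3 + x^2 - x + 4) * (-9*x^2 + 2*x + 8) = 18*x^5 - 13*x^4 - 5*x^3 - 30*x^2 + 32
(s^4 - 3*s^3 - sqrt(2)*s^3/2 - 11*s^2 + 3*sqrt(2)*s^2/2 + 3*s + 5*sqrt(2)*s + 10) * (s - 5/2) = s^5 - 11*s^4/2 - sqrt(2)*s^4/2 - 7*s^3/2 + 11*sqrt(2)*s^3/4 + 5*sqrt(2)*s^2/4 + 61*s^2/2 - 25*sqrt(2)*s/2 + 5*s/2 - 25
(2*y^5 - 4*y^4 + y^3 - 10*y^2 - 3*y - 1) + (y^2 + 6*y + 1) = 2*y^5 - 4*y^4 + y^3 - 9*y^2 + 3*y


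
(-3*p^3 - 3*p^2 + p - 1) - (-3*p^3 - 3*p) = -3*p^2 + 4*p - 1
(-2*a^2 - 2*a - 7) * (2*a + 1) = -4*a^3 - 6*a^2 - 16*a - 7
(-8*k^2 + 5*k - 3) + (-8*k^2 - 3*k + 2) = -16*k^2 + 2*k - 1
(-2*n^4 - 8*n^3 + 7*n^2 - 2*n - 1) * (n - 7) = -2*n^5 + 6*n^4 + 63*n^3 - 51*n^2 + 13*n + 7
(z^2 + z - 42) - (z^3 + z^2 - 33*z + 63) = -z^3 + 34*z - 105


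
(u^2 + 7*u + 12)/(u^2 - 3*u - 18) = (u + 4)/(u - 6)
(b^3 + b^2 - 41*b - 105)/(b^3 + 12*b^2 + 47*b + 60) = (b - 7)/(b + 4)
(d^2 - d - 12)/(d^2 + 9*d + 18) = (d - 4)/(d + 6)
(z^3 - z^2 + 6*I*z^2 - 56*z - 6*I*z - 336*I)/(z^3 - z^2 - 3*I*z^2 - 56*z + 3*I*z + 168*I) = (z + 6*I)/(z - 3*I)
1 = 1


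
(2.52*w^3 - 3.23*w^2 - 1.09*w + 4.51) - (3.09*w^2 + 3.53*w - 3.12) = 2.52*w^3 - 6.32*w^2 - 4.62*w + 7.63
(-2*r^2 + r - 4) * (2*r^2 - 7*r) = -4*r^4 + 16*r^3 - 15*r^2 + 28*r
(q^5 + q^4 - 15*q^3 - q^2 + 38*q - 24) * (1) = q^5 + q^4 - 15*q^3 - q^2 + 38*q - 24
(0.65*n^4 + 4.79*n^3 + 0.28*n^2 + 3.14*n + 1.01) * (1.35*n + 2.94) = 0.8775*n^5 + 8.3775*n^4 + 14.4606*n^3 + 5.0622*n^2 + 10.5951*n + 2.9694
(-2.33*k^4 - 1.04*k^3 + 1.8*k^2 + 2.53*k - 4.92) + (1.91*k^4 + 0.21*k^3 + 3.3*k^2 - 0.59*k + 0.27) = -0.42*k^4 - 0.83*k^3 + 5.1*k^2 + 1.94*k - 4.65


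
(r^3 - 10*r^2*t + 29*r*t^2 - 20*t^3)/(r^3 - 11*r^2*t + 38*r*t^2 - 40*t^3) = (r - t)/(r - 2*t)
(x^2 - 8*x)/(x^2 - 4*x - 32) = x/(x + 4)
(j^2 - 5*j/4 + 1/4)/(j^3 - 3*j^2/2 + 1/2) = (4*j - 1)/(2*(2*j^2 - j - 1))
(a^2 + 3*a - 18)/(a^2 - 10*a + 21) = (a + 6)/(a - 7)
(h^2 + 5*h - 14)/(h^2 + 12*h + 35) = (h - 2)/(h + 5)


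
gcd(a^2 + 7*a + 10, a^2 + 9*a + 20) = a + 5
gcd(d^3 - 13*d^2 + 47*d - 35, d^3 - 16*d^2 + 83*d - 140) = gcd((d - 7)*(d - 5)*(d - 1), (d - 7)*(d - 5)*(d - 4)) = d^2 - 12*d + 35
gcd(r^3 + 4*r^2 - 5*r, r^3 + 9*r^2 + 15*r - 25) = r^2 + 4*r - 5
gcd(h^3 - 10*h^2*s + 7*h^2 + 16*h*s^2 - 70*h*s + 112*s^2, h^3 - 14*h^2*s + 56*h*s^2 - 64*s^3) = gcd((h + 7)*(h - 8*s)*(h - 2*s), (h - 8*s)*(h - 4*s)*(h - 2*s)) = h^2 - 10*h*s + 16*s^2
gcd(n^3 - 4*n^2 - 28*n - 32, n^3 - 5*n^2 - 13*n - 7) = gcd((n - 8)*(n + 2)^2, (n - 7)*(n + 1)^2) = 1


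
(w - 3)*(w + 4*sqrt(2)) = w^2 - 3*w + 4*sqrt(2)*w - 12*sqrt(2)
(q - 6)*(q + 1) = q^2 - 5*q - 6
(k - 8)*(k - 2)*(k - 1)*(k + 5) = k^4 - 6*k^3 - 29*k^2 + 114*k - 80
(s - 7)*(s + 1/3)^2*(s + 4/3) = s^4 - 5*s^3 - 13*s^2 - 185*s/27 - 28/27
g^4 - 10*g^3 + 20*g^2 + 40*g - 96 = (g - 6)*(g - 4)*(g - 2)*(g + 2)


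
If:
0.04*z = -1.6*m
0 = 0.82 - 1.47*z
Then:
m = -0.01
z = 0.56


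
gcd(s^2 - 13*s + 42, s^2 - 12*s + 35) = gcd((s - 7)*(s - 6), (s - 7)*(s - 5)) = s - 7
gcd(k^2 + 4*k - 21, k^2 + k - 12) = k - 3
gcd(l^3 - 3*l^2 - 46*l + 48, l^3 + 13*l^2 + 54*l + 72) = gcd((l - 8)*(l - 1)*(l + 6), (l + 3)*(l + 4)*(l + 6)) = l + 6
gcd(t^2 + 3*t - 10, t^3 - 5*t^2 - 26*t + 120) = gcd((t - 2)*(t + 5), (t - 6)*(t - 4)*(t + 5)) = t + 5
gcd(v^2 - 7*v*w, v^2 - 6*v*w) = v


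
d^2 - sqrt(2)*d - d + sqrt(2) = (d - 1)*(d - sqrt(2))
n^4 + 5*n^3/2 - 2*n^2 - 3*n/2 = n*(n - 1)*(n + 1/2)*(n + 3)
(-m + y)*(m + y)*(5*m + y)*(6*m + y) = -30*m^4 - 11*m^3*y + 29*m^2*y^2 + 11*m*y^3 + y^4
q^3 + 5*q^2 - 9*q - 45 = (q - 3)*(q + 3)*(q + 5)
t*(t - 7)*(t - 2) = t^3 - 9*t^2 + 14*t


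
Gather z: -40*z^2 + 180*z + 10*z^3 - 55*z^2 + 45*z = 10*z^3 - 95*z^2 + 225*z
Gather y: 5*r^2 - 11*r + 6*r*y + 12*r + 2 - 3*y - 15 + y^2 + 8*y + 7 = 5*r^2 + r + y^2 + y*(6*r + 5) - 6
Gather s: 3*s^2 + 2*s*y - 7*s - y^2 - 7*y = 3*s^2 + s*(2*y - 7) - y^2 - 7*y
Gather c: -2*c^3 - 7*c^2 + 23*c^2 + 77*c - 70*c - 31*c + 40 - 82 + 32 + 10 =-2*c^3 + 16*c^2 - 24*c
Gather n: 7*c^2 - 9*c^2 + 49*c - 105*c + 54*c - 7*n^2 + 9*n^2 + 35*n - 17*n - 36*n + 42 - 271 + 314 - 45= -2*c^2 - 2*c + 2*n^2 - 18*n + 40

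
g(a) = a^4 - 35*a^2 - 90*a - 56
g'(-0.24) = -73.26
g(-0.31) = -31.45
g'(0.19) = -103.27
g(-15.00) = 44044.00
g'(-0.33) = -67.04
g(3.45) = -641.42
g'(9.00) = 2196.00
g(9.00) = 2860.00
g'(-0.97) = -25.75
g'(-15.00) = -12540.00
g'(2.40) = -202.70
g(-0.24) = -36.41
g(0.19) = -74.36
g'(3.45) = -167.25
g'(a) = 4*a^3 - 70*a - 90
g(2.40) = -440.42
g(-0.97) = -0.75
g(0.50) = -109.69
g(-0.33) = -30.10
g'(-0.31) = -68.42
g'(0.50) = -124.50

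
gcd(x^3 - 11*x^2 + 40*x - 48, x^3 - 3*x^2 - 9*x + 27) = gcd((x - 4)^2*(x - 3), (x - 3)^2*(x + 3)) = x - 3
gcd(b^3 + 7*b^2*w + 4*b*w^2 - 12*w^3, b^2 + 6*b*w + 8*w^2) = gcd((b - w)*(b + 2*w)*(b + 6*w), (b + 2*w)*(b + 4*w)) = b + 2*w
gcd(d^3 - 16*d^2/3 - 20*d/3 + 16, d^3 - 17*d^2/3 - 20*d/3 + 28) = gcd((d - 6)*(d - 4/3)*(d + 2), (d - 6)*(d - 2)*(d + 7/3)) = d - 6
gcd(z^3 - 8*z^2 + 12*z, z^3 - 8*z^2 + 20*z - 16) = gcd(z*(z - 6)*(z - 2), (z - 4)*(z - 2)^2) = z - 2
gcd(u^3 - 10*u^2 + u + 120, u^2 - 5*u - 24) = u^2 - 5*u - 24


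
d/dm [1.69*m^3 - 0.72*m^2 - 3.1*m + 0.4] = 5.07*m^2 - 1.44*m - 3.1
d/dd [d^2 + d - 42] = 2*d + 1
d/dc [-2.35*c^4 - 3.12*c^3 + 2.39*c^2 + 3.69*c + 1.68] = -9.4*c^3 - 9.36*c^2 + 4.78*c + 3.69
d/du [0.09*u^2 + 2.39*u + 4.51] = 0.18*u + 2.39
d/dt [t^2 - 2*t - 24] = 2*t - 2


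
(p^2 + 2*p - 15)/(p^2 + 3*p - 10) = (p - 3)/(p - 2)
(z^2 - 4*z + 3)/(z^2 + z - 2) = (z - 3)/(z + 2)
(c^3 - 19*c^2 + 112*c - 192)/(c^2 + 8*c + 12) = (c^3 - 19*c^2 + 112*c - 192)/(c^2 + 8*c + 12)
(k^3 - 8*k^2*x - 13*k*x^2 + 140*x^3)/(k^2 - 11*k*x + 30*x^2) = (-k^2 + 3*k*x + 28*x^2)/(-k + 6*x)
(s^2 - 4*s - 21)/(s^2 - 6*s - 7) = (s + 3)/(s + 1)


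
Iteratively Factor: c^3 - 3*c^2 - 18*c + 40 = (c + 4)*(c^2 - 7*c + 10) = (c - 5)*(c + 4)*(c - 2)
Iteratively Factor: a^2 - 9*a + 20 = (a - 5)*(a - 4)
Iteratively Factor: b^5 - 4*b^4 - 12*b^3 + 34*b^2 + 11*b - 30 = (b - 5)*(b^4 + b^3 - 7*b^2 - b + 6) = (b - 5)*(b - 2)*(b^3 + 3*b^2 - b - 3) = (b - 5)*(b - 2)*(b - 1)*(b^2 + 4*b + 3) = (b - 5)*(b - 2)*(b - 1)*(b + 1)*(b + 3)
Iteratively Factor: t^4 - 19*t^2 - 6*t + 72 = (t + 3)*(t^3 - 3*t^2 - 10*t + 24) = (t - 4)*(t + 3)*(t^2 + t - 6) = (t - 4)*(t + 3)^2*(t - 2)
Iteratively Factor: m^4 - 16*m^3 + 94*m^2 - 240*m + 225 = (m - 3)*(m^3 - 13*m^2 + 55*m - 75) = (m - 5)*(m - 3)*(m^2 - 8*m + 15) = (m - 5)^2*(m - 3)*(m - 3)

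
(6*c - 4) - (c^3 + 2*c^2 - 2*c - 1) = -c^3 - 2*c^2 + 8*c - 3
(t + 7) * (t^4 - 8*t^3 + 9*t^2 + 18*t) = t^5 - t^4 - 47*t^3 + 81*t^2 + 126*t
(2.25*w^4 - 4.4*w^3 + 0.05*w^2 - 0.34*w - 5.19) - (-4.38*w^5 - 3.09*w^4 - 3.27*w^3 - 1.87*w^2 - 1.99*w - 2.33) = 4.38*w^5 + 5.34*w^4 - 1.13*w^3 + 1.92*w^2 + 1.65*w - 2.86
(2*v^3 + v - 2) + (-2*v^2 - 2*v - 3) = 2*v^3 - 2*v^2 - v - 5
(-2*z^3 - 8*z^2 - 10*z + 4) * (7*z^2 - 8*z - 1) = -14*z^5 - 40*z^4 - 4*z^3 + 116*z^2 - 22*z - 4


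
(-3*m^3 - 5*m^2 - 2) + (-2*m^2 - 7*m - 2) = -3*m^3 - 7*m^2 - 7*m - 4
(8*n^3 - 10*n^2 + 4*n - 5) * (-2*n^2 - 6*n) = -16*n^5 - 28*n^4 + 52*n^3 - 14*n^2 + 30*n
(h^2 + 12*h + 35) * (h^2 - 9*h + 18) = h^4 + 3*h^3 - 55*h^2 - 99*h + 630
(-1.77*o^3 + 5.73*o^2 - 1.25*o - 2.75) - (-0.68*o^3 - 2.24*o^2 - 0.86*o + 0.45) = -1.09*o^3 + 7.97*o^2 - 0.39*o - 3.2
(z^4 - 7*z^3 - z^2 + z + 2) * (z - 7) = z^5 - 14*z^4 + 48*z^3 + 8*z^2 - 5*z - 14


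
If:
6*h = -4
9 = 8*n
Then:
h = -2/3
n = 9/8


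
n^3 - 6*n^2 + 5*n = n*(n - 5)*(n - 1)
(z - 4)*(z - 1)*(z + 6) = z^3 + z^2 - 26*z + 24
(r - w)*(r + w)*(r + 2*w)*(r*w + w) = r^4*w + 2*r^3*w^2 + r^3*w - r^2*w^3 + 2*r^2*w^2 - 2*r*w^4 - r*w^3 - 2*w^4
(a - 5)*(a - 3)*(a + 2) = a^3 - 6*a^2 - a + 30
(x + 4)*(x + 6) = x^2 + 10*x + 24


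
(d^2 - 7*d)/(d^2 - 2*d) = (d - 7)/(d - 2)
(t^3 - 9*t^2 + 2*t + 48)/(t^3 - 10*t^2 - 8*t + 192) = (t^2 - t - 6)/(t^2 - 2*t - 24)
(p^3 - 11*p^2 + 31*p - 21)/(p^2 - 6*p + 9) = (p^2 - 8*p + 7)/(p - 3)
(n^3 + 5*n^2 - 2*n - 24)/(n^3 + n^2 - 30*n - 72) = (n - 2)/(n - 6)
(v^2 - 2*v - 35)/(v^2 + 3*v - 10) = (v - 7)/(v - 2)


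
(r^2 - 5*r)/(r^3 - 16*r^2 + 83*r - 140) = r/(r^2 - 11*r + 28)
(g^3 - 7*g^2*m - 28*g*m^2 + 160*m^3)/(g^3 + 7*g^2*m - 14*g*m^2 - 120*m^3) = (g - 8*m)/(g + 6*m)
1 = 1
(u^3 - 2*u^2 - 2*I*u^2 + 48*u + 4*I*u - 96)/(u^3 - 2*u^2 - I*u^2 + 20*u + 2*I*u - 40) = (u^2 - 2*I*u + 48)/(u^2 - I*u + 20)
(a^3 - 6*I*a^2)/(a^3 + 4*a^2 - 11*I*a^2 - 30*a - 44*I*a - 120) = a^2/(a^2 + a*(4 - 5*I) - 20*I)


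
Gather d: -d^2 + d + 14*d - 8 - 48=-d^2 + 15*d - 56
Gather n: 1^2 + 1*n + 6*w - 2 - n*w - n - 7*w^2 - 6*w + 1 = -n*w - 7*w^2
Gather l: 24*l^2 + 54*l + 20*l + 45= 24*l^2 + 74*l + 45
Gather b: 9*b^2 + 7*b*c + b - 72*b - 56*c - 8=9*b^2 + b*(7*c - 71) - 56*c - 8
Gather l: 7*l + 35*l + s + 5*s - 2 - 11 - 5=42*l + 6*s - 18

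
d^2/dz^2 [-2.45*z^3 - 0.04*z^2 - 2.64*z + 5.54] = -14.7*z - 0.08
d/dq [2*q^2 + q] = 4*q + 1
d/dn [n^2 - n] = 2*n - 1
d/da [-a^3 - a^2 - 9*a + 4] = -3*a^2 - 2*a - 9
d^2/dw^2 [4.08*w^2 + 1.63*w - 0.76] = 8.16000000000000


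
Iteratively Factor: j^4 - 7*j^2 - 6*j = (j + 1)*(j^3 - j^2 - 6*j) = (j - 3)*(j + 1)*(j^2 + 2*j) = j*(j - 3)*(j + 1)*(j + 2)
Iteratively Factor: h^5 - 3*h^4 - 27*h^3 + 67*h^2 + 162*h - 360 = (h + 3)*(h^4 - 6*h^3 - 9*h^2 + 94*h - 120) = (h - 5)*(h + 3)*(h^3 - h^2 - 14*h + 24) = (h - 5)*(h - 2)*(h + 3)*(h^2 + h - 12) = (h - 5)*(h - 3)*(h - 2)*(h + 3)*(h + 4)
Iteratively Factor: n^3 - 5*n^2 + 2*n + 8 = (n - 2)*(n^2 - 3*n - 4) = (n - 4)*(n - 2)*(n + 1)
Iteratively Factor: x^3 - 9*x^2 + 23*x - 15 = (x - 3)*(x^2 - 6*x + 5) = (x - 3)*(x - 1)*(x - 5)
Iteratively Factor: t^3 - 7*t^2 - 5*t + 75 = (t - 5)*(t^2 - 2*t - 15) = (t - 5)^2*(t + 3)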